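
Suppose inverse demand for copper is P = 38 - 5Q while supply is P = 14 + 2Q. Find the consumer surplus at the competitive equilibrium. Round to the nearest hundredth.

29.39

Equilibrium: 38 - 5Q = 14 + 2Q, so Q* = 3.4286 and P* = 20.8571.
The demand choke price is 38, so CS = (1/2)(Q*)(38 - P*) = (1/2)(3.4286)(17.1429) = 29.3878.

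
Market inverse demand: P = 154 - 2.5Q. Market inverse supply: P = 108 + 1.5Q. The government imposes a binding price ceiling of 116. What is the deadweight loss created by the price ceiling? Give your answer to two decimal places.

76.06

Free-market equilibrium: 154 - 2.5Q = 108 + 1.5Q gives Q* = 11.5, P* = 125.25.
At P = 116, sellers supply (116 - 108)/1.5 = 5.3333 while buyers want more, so the quantity traded is 5.3333 at price 116.
At Q = 5.3333 the demand price is 140.6667 and the supply price is 116. Deadweight loss is the triangle between the curves from 5.3333 to 11.5: (1/2)(140.6667 - 116)(11.5 - 5.3333) = 76.0556.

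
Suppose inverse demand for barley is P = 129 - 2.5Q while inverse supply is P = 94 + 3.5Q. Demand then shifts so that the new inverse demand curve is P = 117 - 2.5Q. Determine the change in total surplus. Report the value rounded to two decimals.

Initial equilibrium: Q_0 = 5.8333, P_0 = 114.4167; CS_0 = (1/2)(5.8333)(14.5833) = 42.5347, PS_0 = (1/2)(5.8333)(20.4167) = 59.5486.
New equilibrium: 117 - 2.5Q = 94 + 3.5Q gives Q_1 = 3.8333, P_1 = 107.4167; CS_1 = 18.3681, PS_1 = 25.7153.
Change in total surplus = (18.3681 + 25.7153) - (42.5347 + 59.5486) = -58.

-58.00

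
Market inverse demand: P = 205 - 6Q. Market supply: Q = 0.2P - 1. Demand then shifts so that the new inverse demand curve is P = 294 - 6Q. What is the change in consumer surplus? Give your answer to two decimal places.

Rewriting supply in inverse form: P = 5 + 5Q.
Initial equilibrium: Q_0 = 18.1818, P_0 = 95.9091; CS_0 = (1/2)(18.1818)(109.0909) = 991.7355, PS_0 = (1/2)(18.1818)(90.9091) = 826.4463.
New equilibrium: 294 - 6Q = 5 + 5Q gives Q_1 = 26.2727, P_1 = 136.3636; CS_1 = 2070.7686, PS_1 = 1725.6405.
Change in consumer surplus = 2070.7686 - 991.7355 = 1079.0331.

1079.03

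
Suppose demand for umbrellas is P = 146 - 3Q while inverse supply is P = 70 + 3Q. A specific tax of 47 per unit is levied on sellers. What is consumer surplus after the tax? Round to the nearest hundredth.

Without the tax, 146 - 3Q = 70 + 3Q so Q* = 12.6667 and P* = 108.
With the tax, sellers need 47 more per unit: 146 - 3Q = 70 + 3Q + 47, so Q_t = 4.8333. Buyers pay P_b = 131.5; sellers receive P_s = P_b - 47 = 84.5.
CS = (1/2)(Q_t)(146 - P_b) = (1/2)(4.8333)(14.5) = 35.0417.

35.04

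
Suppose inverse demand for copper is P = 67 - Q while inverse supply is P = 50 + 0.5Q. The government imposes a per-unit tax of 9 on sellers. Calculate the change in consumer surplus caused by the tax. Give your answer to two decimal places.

-50.00

Without the tax, 67 - Q = 50 + 0.5Q so Q* = 11.3333 and P* = 55.6667.
A tax on sellers shifts supply up by 9: 67 - Q = 50 + 0.5Q + 9, so Q_t = 5.3333. Buyers pay P_b = 61.6667; sellers receive P_s = P_b - 9 = 52.6667.
Consumers lose the trapezoid between P* and P_b out to Q_t plus the triangle from Q_t to Q*: change in CS = 14.2222 - 64.2222 = -50.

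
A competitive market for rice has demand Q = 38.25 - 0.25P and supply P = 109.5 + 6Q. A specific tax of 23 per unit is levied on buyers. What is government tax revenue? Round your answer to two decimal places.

47.15

Rewriting demand in inverse form: P = 153 - 4Q.
Pre-tax equilibrium: 153 - 4Q = 109.5 + 6Q gives Q* = 4.35, P* = 135.6.
A tax on buyers shifts demand down by 23: (153 - 23) - 4Q = 109.5 + 6Q, so Q_t = 2.05. Buyers pay P_b = 144.8; sellers receive P_s = P_b - 23 = 121.8.
Revenue is the tax times quantity traded: 23 x 2.05 = 47.15.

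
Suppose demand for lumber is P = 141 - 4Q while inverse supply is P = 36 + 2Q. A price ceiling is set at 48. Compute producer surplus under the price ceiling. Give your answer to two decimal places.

36.00

Without the control, 141 - 4Q = 36 + 2Q so Q* = 17.5 and P* = 71.
At P = 48, sellers supply (48 - 36)/2 = 6 while buyers want more, so the quantity traded is 6 at price 48.
PS is the triangle above supply below 48: (1/2)(6)(48 - 36) = 36.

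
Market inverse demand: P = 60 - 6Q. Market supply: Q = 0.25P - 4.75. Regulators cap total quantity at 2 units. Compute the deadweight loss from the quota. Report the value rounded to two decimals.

22.05

Rewriting supply in inverse form: P = 19 + 4Q.
Unrestricted equilibrium: Q* = (60 - 19)/(6 + 4) = 4.1.
At Q = 2 the demand price is 60 - 6(2) = 48 and the supply price is 19 + 4(2) = 27.
DWL = (1/2)(gap between curves at 2) x (Q* - 2) = (1/2)(21)(2.1) = 22.05.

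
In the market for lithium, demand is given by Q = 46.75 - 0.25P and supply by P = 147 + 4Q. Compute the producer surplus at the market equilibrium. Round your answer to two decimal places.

Rewriting demand in inverse form: P = 187 - 4Q.
Setting demand equal to supply, 40 = 8Q, so Q* = 5 and P* = 167.
PS is the area between P* and the supply curve from 0 to Q*: (1/2)(5)(20) = 50.

50.00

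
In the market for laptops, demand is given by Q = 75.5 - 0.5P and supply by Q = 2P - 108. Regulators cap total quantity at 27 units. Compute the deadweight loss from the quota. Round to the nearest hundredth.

Rewriting demand in inverse form: P = 151 - 2Q.
Rewriting supply in inverse form: P = 54 + 0.5Q.
Unrestricted equilibrium: Q* = (151 - 54)/(2 + 0.5) = 38.8.
At Q = 27 the demand price is 151 - 2(27) = 97 and the supply price is 54 + 0.5(27) = 67.5.
DWL = (1/2)(gap between curves at 27) x (Q* - 27) = (1/2)(29.5)(11.8) = 174.05.

174.05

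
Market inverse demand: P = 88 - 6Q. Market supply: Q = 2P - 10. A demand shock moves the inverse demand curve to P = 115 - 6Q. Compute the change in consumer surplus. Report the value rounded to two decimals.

Rewriting supply in inverse form: P = 5 + 0.5Q.
Initial equilibrium: Q_0 = 12.7692, P_0 = 11.3846; CS_0 = (1/2)(12.7692)(76.6154) = 489.1598, PS_0 = (1/2)(12.7692)(6.3846) = 40.7633.
New equilibrium: 115 - 6Q = 5 + 0.5Q gives Q_1 = 16.9231, P_1 = 13.4615; CS_1 = 859.1716, PS_1 = 71.5976.
Change in consumer surplus = 859.1716 - 489.1598 = 370.0118.

370.01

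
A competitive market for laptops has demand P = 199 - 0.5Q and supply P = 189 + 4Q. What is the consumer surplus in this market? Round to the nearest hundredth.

1.23

Equilibrium: 199 - 0.5Q = 189 + 4Q, so Q* = 2.2222 and P* = 197.8889.
The demand choke price is 199, so CS = (1/2)(Q*)(199 - P*) = (1/2)(2.2222)(1.1111) = 1.2346.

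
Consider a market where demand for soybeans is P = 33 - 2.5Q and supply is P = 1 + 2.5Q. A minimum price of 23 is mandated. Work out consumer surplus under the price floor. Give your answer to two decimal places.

20.00

Free-market equilibrium: 33 - 2.5Q = 1 + 2.5Q gives Q* = 6.4, P* = 17.
At the floor price 23, quantity demanded is (33 - 23)/2.5 = 4; demand is the short side, so Q = 4 trades at P = 23.
CS is the triangle under demand above 23: (1/2)(4)(33 - 23) = 20.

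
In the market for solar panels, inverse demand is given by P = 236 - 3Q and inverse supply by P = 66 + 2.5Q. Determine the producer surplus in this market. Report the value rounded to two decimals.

1194.21

Setting demand equal to supply, 170 = 5.5Q, so Q* = 30.9091 and P* = 143.2727.
Producer surplus is the triangle above supply below P*: (1/2)(30.9091)(143.2727 - 66) = (1/2)(30.9091)(77.2727) = 1194.2149.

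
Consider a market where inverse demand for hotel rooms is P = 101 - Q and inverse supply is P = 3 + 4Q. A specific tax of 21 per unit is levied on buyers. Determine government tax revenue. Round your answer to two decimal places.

Without the tax, 101 - Q = 3 + 4Q so Q* = 19.6 and P* = 81.4.
With the tax, buyers' net willingness to pay falls by 21: (101 - 21) - Q = 3 + 4Q, so Q_t = 15.4. Buyers pay P_b = 85.6; sellers receive P_s = P_b - 21 = 64.6.
Tax revenue = t x Q_t = 21 x 15.4 = 323.4.

323.40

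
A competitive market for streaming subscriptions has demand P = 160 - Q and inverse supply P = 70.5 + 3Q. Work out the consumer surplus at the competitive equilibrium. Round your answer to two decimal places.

250.32

Equilibrium: 160 - Q = 70.5 + 3Q, so Q* = 22.375 and P* = 137.625.
The demand choke price is 160, so CS = (1/2)(Q*)(160 - P*) = (1/2)(22.375)(22.375) = 250.3203.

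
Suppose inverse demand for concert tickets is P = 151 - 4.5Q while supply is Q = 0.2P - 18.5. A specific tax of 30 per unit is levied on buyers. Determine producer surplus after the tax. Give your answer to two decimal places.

Rewriting supply in inverse form: P = 92.5 + 5Q.
Without the tax, 151 - 4.5Q = 92.5 + 5Q so Q* = 6.1579 and P* = 123.2895.
A tax on buyers shifts demand down by 30: (151 - 30) - 4.5Q = 92.5 + 5Q, so Q_t = 3. Buyers pay P_b = 137.5; sellers receive P_s = P_b - 30 = 107.5.
PS = (1/2)(Q_t)(P_s - 92.5) = (1/2)(3)(15) = 22.5.

22.50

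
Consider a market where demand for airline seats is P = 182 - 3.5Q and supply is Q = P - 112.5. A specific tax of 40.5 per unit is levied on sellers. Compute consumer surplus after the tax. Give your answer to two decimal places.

72.68

Rewriting supply in inverse form: P = 112.5 + Q.
Without the tax, 182 - 3.5Q = 112.5 + Q so Q* = 15.4444 and P* = 127.9444.
A tax on sellers shifts supply up by 40.5: 182 - 3.5Q = 112.5 + Q + 40.5, so Q_t = 6.4444. Buyers pay P_b = 159.4444; sellers receive P_s = P_b - 40.5 = 118.9444.
Consumer surplus is the triangle under demand above P_b: (1/2)(6.4444)(182 - 159.4444) = 72.679.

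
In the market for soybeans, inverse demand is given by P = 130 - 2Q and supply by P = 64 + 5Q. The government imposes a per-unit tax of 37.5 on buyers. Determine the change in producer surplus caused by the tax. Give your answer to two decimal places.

-180.80

Without the tax, 130 - 2Q = 64 + 5Q so Q* = 9.4286 and P* = 111.1429.
With the tax, buyers' net willingness to pay falls by 37.5: (130 - 37.5) - 2Q = 64 + 5Q, so Q_t = 4.0714. Buyers pay P_b = 121.8571; sellers receive P_s = P_b - 37.5 = 84.3571.
PS falls from (1/2)(9.4286)(47.1429) = 222.2449 to (1/2)(4.0714)(20.3571) = 41.4413, a change of -180.8036.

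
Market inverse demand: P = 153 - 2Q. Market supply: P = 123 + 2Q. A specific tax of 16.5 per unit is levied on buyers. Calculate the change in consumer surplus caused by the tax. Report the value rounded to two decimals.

Without the tax, 153 - 2Q = 123 + 2Q so Q* = 7.5 and P* = 138.
A tax on buyers shifts demand down by 16.5: (153 - 16.5) - 2Q = 123 + 2Q, so Q_t = 3.375. Buyers pay P_b = 146.25; sellers receive P_s = P_b - 16.5 = 129.75.
CS falls from (1/2)(7.5)(15) = 56.25 to (1/2)(3.375)(6.75) = 11.3906, a change of -44.8594.

-44.86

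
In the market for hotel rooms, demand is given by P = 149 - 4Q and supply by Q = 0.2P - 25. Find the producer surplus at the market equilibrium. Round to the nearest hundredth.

17.78

Rewriting supply in inverse form: P = 125 + 5Q.
Equilibrium: 149 - 4Q = 125 + 5Q, so Q* = 2.6667 and P* = 138.3333.
Producer surplus is the triangle above supply below P*: (1/2)(2.6667)(138.3333 - 125) = (1/2)(2.6667)(13.3333) = 17.7778.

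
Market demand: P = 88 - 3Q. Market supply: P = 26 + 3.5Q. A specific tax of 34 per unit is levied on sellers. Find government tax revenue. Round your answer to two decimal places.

Pre-tax equilibrium: 88 - 3Q = 26 + 3.5Q gives Q* = 9.5385, P* = 59.3846.
With the tax, sellers need 34 more per unit: 88 - 3Q = 26 + 3.5Q + 34, so Q_t = 4.3077. Buyers pay P_b = 75.0769; sellers receive P_s = P_b - 34 = 41.0769.
Revenue is the tax times quantity traded: 34 x 4.3077 = 146.4615.

146.46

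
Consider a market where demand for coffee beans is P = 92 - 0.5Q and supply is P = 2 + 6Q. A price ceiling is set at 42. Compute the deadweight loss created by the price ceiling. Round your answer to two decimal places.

167.52

Free-market equilibrium: 92 - 0.5Q = 2 + 6Q gives Q* = 13.8462, P* = 85.0769.
At P = 42, sellers supply (42 - 2)/6 = 6.6667 while buyers want more, so the quantity traded is 6.6667 at price 42.
At Q = 6.6667 the demand price is 88.6667 and the supply price is 42. Deadweight loss is the triangle between the curves from 6.6667 to 13.8462: (1/2)(88.6667 - 42)(13.8462 - 6.6667) = 167.5214.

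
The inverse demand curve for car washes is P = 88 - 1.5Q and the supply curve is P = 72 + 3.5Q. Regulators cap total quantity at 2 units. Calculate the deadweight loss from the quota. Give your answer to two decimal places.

3.60

Unrestricted equilibrium: Q* = (88 - 72)/(1.5 + 3.5) = 3.2.
At Q = 2 the demand price is 88 - 1.5(2) = 85 and the supply price is 72 + 3.5(2) = 79.
Deadweight loss is the triangle between the curves from 2 to 3.2: (1/2)(85 - 79)(3.2 - 2) = 3.6.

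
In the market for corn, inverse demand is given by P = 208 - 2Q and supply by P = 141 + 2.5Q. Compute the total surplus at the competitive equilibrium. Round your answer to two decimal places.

Set 208 - 2Q = 141 + 2.5Q, which gives 67 = 4.5Q, so Q* = 14.8889 and P* = 208 - 2(14.8889) = 178.2222.
Total surplus is the full triangle between the curves from 0 to Q*: (1/2)(14.8889)(208 - 141) = 498.7778.

498.78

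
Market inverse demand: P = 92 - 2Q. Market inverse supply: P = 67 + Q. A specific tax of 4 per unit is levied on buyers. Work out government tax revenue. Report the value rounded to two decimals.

28.00

Pre-tax equilibrium: 92 - 2Q = 67 + Q gives Q* = 8.3333, P* = 75.3333.
A tax on buyers shifts demand down by 4: (92 - 4) - 2Q = 67 + Q, so Q_t = 7. Buyers pay P_b = 78; sellers receive P_s = P_b - 4 = 74.
Tax revenue = t x Q_t = 4 x 7 = 28.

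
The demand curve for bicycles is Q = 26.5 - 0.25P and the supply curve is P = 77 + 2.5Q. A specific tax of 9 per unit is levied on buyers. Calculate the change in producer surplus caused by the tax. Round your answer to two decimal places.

-13.05

Rewriting demand in inverse form: P = 106 - 4Q.
Without the tax, 106 - 4Q = 77 + 2.5Q so Q* = 4.4615 and P* = 88.1538.
A tax on buyers shifts demand down by 9: (106 - 9) - 4Q = 77 + 2.5Q, so Q_t = 3.0769. Buyers pay P_b = 93.6923; sellers receive P_s = P_b - 9 = 84.6923.
Producers lose the trapezoid between P_s and P* out to Q_t plus the triangle from Q_t to Q*: change in PS = 11.8343 - 24.8817 = -13.0473.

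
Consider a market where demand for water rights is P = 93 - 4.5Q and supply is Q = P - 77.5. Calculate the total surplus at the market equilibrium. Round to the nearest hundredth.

21.84

Rewriting supply in inverse form: P = 77.5 + Q.
Set 93 - 4.5Q = 77.5 + Q, which gives 15.5 = 5.5Q, so Q* = 2.8182 and P* = 93 - 4.5(2.8182) = 80.3182.
CS = (1/2)(2.8182)(12.6818) = 17.8698 and PS = (1/2)(2.8182)(2.8182) = 3.9711, so total surplus = 21.8409.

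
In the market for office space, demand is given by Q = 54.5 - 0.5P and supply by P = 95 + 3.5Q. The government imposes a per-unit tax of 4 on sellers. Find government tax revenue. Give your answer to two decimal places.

Rewriting demand in inverse form: P = 109 - 2Q.
Without the tax, 109 - 2Q = 95 + 3.5Q so Q* = 2.5455 and P* = 103.9091.
A tax on sellers shifts supply up by 4: 109 - 2Q = 95 + 3.5Q + 4, so Q_t = 1.8182. Buyers pay P_b = 105.3636; sellers receive P_s = P_b - 4 = 101.3636.
Tax revenue = t x Q_t = 4 x 1.8182 = 7.2727.

7.27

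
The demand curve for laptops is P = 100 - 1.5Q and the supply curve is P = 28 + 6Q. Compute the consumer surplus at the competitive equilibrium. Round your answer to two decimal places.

69.12

Equilibrium: 100 - 1.5Q = 28 + 6Q, so Q* = 9.6 and P* = 85.6.
The demand choke price is 100, so CS = (1/2)(Q*)(100 - P*) = (1/2)(9.6)(14.4) = 69.12.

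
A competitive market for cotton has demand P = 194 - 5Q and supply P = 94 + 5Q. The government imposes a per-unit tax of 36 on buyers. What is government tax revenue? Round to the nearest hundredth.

Pre-tax equilibrium: 194 - 5Q = 94 + 5Q gives Q* = 10, P* = 144.
With the tax, buyers' net willingness to pay falls by 36: (194 - 36) - 5Q = 94 + 5Q, so Q_t = 6.4. Buyers pay P_b = 162; sellers receive P_s = P_b - 36 = 126.
Revenue is the tax times quantity traded: 36 x 6.4 = 230.4.

230.40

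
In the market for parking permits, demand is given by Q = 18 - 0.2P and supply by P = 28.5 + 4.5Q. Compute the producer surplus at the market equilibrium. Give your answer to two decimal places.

Rewriting demand in inverse form: P = 90 - 5Q.
Equilibrium: 90 - 5Q = 28.5 + 4.5Q, so Q* = 6.4737 and P* = 57.6316.
Producer surplus is the triangle above supply below P*: (1/2)(6.4737)(57.6316 - 28.5) = (1/2)(6.4737)(29.1316) = 94.2943.

94.29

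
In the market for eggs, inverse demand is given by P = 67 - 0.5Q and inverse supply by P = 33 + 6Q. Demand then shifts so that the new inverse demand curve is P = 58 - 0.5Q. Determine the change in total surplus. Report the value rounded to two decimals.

Initial equilibrium: Q_0 = 5.2308, P_0 = 64.3846; CS_0 = (1/2)(5.2308)(2.6154) = 6.8402, PS_0 = (1/2)(5.2308)(31.3846) = 82.0828.
New equilibrium: 58 - 0.5Q = 33 + 6Q gives Q_1 = 3.8462, P_1 = 56.0769; CS_1 = 3.6982, PS_1 = 44.3787.
Change in total surplus = (3.6982 + 44.3787) - (6.8402 + 82.0828) = -40.8462.

-40.85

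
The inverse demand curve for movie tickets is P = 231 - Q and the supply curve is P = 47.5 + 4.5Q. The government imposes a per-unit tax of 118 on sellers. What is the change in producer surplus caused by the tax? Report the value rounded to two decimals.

-2185.44

Pre-tax equilibrium: 231 - Q = 47.5 + 4.5Q gives Q* = 33.3636, P* = 197.6364.
With the tax, sellers need 118 more per unit: 231 - Q = 47.5 + 4.5Q + 118, so Q_t = 11.9091. Buyers pay P_b = 219.0909; sellers receive P_s = P_b - 118 = 101.0909.
Producers lose the trapezoid between P_s and P* out to Q_t plus the triangle from Q_t to Q*: change in PS = 319.1095 - 2504.5475 = -2185.438.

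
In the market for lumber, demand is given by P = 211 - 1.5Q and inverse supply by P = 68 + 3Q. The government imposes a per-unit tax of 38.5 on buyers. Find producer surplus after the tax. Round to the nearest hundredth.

808.91

Pre-tax equilibrium: 211 - 1.5Q = 68 + 3Q gives Q* = 31.7778, P* = 163.3333.
A tax on buyers shifts demand down by 38.5: (211 - 38.5) - 1.5Q = 68 + 3Q, so Q_t = 23.2222. Buyers pay P_b = 176.1667; sellers receive P_s = P_b - 38.5 = 137.6667.
Producer surplus is the triangle above supply below P_s: (1/2)(23.2222)(137.6667 - 68) = 808.9074.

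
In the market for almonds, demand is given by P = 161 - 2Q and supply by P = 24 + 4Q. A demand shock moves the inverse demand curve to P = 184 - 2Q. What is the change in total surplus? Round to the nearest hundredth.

Initial equilibrium: Q_0 = 22.8333, P_0 = 115.3333; CS_0 = (1/2)(22.8333)(45.6667) = 521.3611, PS_0 = (1/2)(22.8333)(91.3333) = 1042.7222.
New equilibrium: 184 - 2Q = 24 + 4Q gives Q_1 = 26.6667, P_1 = 130.6667; CS_1 = 711.1111, PS_1 = 1422.2222.
Change in total surplus = (711.1111 + 1422.2222) - (521.3611 + 1042.7222) = 569.25.

569.25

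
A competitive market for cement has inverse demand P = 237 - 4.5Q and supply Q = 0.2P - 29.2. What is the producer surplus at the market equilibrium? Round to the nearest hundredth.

Rewriting supply in inverse form: P = 146 + 5Q.
Equilibrium: 237 - 4.5Q = 146 + 5Q, so Q* = 9.5789 and P* = 193.8947.
Producer surplus is the triangle above supply below P*: (1/2)(9.5789)(193.8947 - 146) = (1/2)(9.5789)(47.8947) = 229.3906.

229.39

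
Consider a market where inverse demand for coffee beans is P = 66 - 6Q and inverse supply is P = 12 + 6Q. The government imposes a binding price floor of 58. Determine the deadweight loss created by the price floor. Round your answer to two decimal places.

Without the control, 66 - 6Q = 12 + 6Q so Q* = 4.5 and P* = 39.
At P = 58, buyers demand (66 - 58)/6 = 1.3333 while sellers would supply more, so the quantity traded is 1.3333 at price 58.
The lost-trades triangle has base Q* - 1.3333 = 3.1667 and height equal to the gap between the curves at Q = 1.3333, which is 58 - 20 = 38. DWL = (1/2)(3.1667)(38) = 60.1667.

60.17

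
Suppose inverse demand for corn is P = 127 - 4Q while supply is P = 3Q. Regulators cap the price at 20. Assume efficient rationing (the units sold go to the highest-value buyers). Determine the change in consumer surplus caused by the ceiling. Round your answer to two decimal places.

-33.88

Free-market equilibrium: 127 - 4Q = 3Q gives Q* = 18.1429, P* = 54.4286.
At P = 20, sellers supply (20 - 0)/3 = 6.6667 while buyers want more, so the quantity traded is 6.6667 at price 20.
CS goes from (1/2)(18.1429)(72.5714) = 658.3265 to 624.4444 (computed as (127 - 20)(6.6667) - (1/2)(4)(6.6667)^2), a change of -33.8821.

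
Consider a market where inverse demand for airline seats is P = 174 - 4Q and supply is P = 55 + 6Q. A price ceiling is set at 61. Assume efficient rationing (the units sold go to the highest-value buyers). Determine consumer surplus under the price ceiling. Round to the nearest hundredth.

Without the control, 174 - 4Q = 55 + 6Q so Q* = 11.9 and P* = 126.4.
At the ceiling price 61, quantity supplied is (61 - 55)/6 = 1; supply is the short side, so Q = 1 trades at P = 61.
The demand price at Q = 1 is 170. CS is the trapezoid between demand and 61 over [0, 1]: (1/2)[(174 - 61) + (170 - 61)](1) = 111.

111.00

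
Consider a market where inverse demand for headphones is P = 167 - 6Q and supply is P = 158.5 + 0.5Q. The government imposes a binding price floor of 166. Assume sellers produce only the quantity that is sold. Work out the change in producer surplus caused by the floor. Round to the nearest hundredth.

Free-market equilibrium: 167 - 6Q = 158.5 + 0.5Q gives Q* = 1.3077, P* = 159.1538.
At the floor price 166, quantity demanded is (167 - 166)/6 = 0.1667; demand is the short side, so Q = 0.1667 trades at P = 166.
PS goes from (1/2)(1.3077)(0.6538) = 0.4275 to 1.2431 (computed as (166 - 158.5)(0.1667) - (1/2)(0.5)(0.1667)^2), a change of 0.8155.

0.82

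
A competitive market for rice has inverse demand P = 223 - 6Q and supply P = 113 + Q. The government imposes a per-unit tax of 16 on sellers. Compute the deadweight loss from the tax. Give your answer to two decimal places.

18.29

Without the tax, 223 - 6Q = 113 + Q so Q* = 15.7143 and P* = 128.7143.
A tax on sellers shifts supply up by 16: 223 - 6Q = 113 + Q + 16, so Q_t = 13.4286. Buyers pay P_b = 142.4286; sellers receive P_s = P_b - 16 = 126.4286.
The welfare triangle lost has base Q* - Q_t = 2.2857 and height t = 16, so DWL = (1/2)(2.2857)(16) = 18.2857.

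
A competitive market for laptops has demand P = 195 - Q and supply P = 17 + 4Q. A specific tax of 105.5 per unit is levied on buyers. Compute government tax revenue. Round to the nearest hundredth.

Pre-tax equilibrium: 195 - Q = 17 + 4Q gives Q* = 35.6, P* = 159.4.
With the tax, buyers' net willingness to pay falls by 105.5: (195 - 105.5) - Q = 17 + 4Q, so Q_t = 14.5. Buyers pay P_b = 180.5; sellers receive P_s = P_b - 105.5 = 75.
Revenue is the tax times quantity traded: 105.5 x 14.5 = 1529.75.

1529.75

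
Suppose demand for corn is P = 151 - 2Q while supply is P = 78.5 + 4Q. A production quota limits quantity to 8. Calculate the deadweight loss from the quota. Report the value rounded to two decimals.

Unrestricted equilibrium: Q* = (151 - 78.5)/(2 + 4) = 12.0833.
At Q = 8 the demand price is 151 - 2(8) = 135 and the supply price is 78.5 + 4(8) = 110.5.
DWL = (1/2)(gap between curves at 8) x (Q* - 8) = (1/2)(24.5)(4.0833) = 50.0208.

50.02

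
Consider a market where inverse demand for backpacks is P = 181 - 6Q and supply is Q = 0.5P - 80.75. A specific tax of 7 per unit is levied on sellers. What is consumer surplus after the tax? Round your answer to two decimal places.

Rewriting supply in inverse form: P = 161.5 + 2Q.
Pre-tax equilibrium: 181 - 6Q = 161.5 + 2Q gives Q* = 2.4375, P* = 166.375.
With the tax, sellers need 7 more per unit: 181 - 6Q = 161.5 + 2Q + 7, so Q_t = 1.5625. Buyers pay P_b = 171.625; sellers receive P_s = P_b - 7 = 164.625.
CS = (1/2)(Q_t)(181 - P_b) = (1/2)(1.5625)(9.375) = 7.3242.

7.32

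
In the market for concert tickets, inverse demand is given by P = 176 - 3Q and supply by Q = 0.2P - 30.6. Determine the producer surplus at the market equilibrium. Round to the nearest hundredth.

Rewriting supply in inverse form: P = 153 + 5Q.
Equilibrium: 176 - 3Q = 153 + 5Q, so Q* = 2.875 and P* = 167.375.
The supply curve's price intercept is 153, so PS = (1/2)(Q*)(P* - 153) = (1/2)(2.875)(14.375) = 20.6641.

20.66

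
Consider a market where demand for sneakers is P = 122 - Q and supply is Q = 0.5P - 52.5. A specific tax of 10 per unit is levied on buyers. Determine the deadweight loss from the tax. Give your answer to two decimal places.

16.67

Rewriting supply in inverse form: P = 105 + 2Q.
Pre-tax equilibrium: 122 - Q = 105 + 2Q gives Q* = 5.6667, P* = 116.3333.
With the tax, buyers' net willingness to pay falls by 10: (122 - 10) - Q = 105 + 2Q, so Q_t = 2.3333. Buyers pay P_b = 119.6667; sellers receive P_s = P_b - 10 = 109.6667.
The welfare triangle lost has base Q* - Q_t = 3.3333 and height t = 10, so DWL = (1/2)(3.3333)(10) = 16.6667.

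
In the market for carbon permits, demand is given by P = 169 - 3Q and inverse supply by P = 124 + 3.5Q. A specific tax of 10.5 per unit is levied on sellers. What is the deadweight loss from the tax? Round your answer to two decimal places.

8.48

Pre-tax equilibrium: 169 - 3Q = 124 + 3.5Q gives Q* = 6.9231, P* = 148.2308.
A tax on sellers shifts supply up by 10.5: 169 - 3Q = 124 + 3.5Q + 10.5, so Q_t = 5.3077. Buyers pay P_b = 153.0769; sellers receive P_s = P_b - 10.5 = 142.5769.
The welfare triangle lost has base Q* - Q_t = 1.6154 and height t = 10.5, so DWL = (1/2)(1.6154)(10.5) = 8.4808.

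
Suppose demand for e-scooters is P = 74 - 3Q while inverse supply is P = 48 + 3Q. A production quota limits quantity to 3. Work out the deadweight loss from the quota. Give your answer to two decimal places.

Unrestricted equilibrium: Q* = (74 - 48)/(3 + 3) = 4.3333.
At Q = 3 the demand price is 74 - 3(3) = 65 and the supply price is 48 + 3(3) = 57.
DWL = (1/2)(gap between curves at 3) x (Q* - 3) = (1/2)(8)(1.3333) = 5.3333.

5.33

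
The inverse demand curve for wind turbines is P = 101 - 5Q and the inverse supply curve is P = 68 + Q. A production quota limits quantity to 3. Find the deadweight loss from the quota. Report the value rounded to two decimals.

Unrestricted equilibrium: Q* = (101 - 68)/(5 + 1) = 5.5.
At Q = 3 the demand price is 101 - 5(3) = 86 and the supply price is 68 + (3) = 71.
DWL = (1/2)(gap between curves at 3) x (Q* - 3) = (1/2)(15)(2.5) = 18.75.

18.75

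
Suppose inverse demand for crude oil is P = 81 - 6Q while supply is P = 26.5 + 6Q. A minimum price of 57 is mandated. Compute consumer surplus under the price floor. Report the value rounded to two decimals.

Without the control, 81 - 6Q = 26.5 + 6Q so Q* = 4.5417 and P* = 53.75.
At the floor price 57, quantity demanded is (81 - 57)/6 = 4; demand is the short side, so Q = 4 trades at P = 57.
CS is the triangle under demand above 57: (1/2)(4)(81 - 57) = 48.

48.00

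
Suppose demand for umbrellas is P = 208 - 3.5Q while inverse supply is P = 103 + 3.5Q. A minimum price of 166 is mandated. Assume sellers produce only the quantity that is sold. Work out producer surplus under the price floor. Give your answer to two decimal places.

504.00

Free-market equilibrium: 208 - 3.5Q = 103 + 3.5Q gives Q* = 15, P* = 155.5.
At P = 166, buyers demand (208 - 166)/3.5 = 12 while sellers would supply more, so the quantity traded is 12 at price 166.
The supply price at Q = 12 is 145. PS is the trapezoid between 166 and supply over [0, 12]: (1/2)[(166 - 103) + (166 - 145)](12) = 504.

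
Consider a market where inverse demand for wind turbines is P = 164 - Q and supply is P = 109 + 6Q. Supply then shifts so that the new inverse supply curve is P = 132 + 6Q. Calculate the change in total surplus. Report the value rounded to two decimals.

-142.93

Initial equilibrium: Q_0 = 7.8571, P_0 = 156.1429; CS_0 = (1/2)(7.8571)(7.8571) = 30.8673, PS_0 = (1/2)(7.8571)(47.1429) = 185.2041.
New equilibrium: 164 - Q = 132 + 6Q gives Q_1 = 4.5714, P_1 = 159.4286; CS_1 = 10.449, PS_1 = 62.6939.
Change in total surplus = (10.449 + 62.6939) - (30.8673 + 185.2041) = -142.9286.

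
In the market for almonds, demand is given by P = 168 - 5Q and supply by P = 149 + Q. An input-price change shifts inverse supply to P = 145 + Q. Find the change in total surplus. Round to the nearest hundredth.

Initial equilibrium: Q_0 = 3.1667, P_0 = 152.1667; CS_0 = (1/2)(3.1667)(15.8333) = 25.0694, PS_0 = (1/2)(3.1667)(3.1667) = 5.0139.
New equilibrium: 168 - 5Q = 145 + Q gives Q_1 = 3.8333, P_1 = 148.8333; CS_1 = 36.7361, PS_1 = 7.3472.
Change in total surplus = (36.7361 + 7.3472) - (25.0694 + 5.0139) = 14.

14.00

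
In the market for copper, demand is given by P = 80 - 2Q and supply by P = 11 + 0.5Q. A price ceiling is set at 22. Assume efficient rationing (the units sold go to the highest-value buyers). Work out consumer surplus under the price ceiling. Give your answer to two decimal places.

792.00

Free-market equilibrium: 80 - 2Q = 11 + 0.5Q gives Q* = 27.6, P* = 24.8.
At the ceiling price 22, quantity supplied is (22 - 11)/0.5 = 22; supply is the short side, so Q = 22 trades at P = 22.
The demand price at Q = 22 is 36. CS is the trapezoid between demand and 22 over [0, 22]: (1/2)[(80 - 22) + (36 - 22)](22) = 792.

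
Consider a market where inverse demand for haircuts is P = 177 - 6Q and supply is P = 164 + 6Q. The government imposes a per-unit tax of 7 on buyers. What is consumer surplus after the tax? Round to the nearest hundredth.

Without the tax, 177 - 6Q = 164 + 6Q so Q* = 1.0833 and P* = 170.5.
A tax on buyers shifts demand down by 7: (177 - 7) - 6Q = 164 + 6Q, so Q_t = 0.5. Buyers pay P_b = 174; sellers receive P_s = P_b - 7 = 167.
CS = (1/2)(Q_t)(177 - P_b) = (1/2)(0.5)(3) = 0.75.

0.75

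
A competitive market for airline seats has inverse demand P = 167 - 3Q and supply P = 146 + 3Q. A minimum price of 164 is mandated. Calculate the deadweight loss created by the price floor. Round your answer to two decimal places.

18.75

Free-market equilibrium: 167 - 3Q = 146 + 3Q gives Q* = 3.5, P* = 156.5.
At P = 164, buyers demand (167 - 164)/3 = 1 while sellers would supply more, so the quantity traded is 1 at price 164.
At Q = 1 the demand price is 164 and the supply price is 149. Deadweight loss is the triangle between the curves from 1 to 3.5: (1/2)(164 - 149)(3.5 - 1) = 18.75.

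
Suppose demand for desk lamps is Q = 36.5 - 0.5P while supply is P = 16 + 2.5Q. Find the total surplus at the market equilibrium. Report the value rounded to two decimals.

Rewriting demand in inverse form: P = 73 - 2Q.
Setting demand equal to supply, 57 = 4.5Q, so Q* = 12.6667 and P* = 47.6667.
CS = (1/2)(12.6667)(25.3333) = 160.4444 and PS = (1/2)(12.6667)(31.6667) = 200.5556, so total surplus = 361.

361.00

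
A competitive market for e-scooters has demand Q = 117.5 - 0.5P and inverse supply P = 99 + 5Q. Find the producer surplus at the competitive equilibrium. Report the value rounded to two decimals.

943.67

Rewriting demand in inverse form: P = 235 - 2Q.
Setting demand equal to supply, 136 = 7Q, so Q* = 19.4286 and P* = 196.1429.
Producer surplus is the triangle above supply below P*: (1/2)(19.4286)(196.1429 - 99) = (1/2)(19.4286)(97.1429) = 943.6735.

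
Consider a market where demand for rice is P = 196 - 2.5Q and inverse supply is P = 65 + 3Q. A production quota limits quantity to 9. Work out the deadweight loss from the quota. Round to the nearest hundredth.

603.84

Unrestricted equilibrium: Q* = (196 - 65)/(2.5 + 3) = 23.8182.
At Q = 9 the demand price is 196 - 2.5(9) = 173.5 and the supply price is 65 + 3(9) = 92.
Deadweight loss is the triangle between the curves from 9 to 23.8182: (1/2)(173.5 - 92)(23.8182 - 9) = 603.8409.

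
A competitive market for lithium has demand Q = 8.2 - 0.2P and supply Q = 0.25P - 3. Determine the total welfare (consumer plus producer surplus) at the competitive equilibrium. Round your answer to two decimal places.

46.72

Rewriting demand in inverse form: P = 41 - 5Q.
Rewriting supply in inverse form: P = 12 + 4Q.
Set 41 - 5Q = 12 + 4Q, which gives 29 = 9Q, so Q* = 3.2222 and P* = 41 - 5(3.2222) = 24.8889.
CS = (1/2)(3.2222)(16.1111) = 25.9568 and PS = (1/2)(3.2222)(12.8889) = 20.7654, so total surplus = 46.7222.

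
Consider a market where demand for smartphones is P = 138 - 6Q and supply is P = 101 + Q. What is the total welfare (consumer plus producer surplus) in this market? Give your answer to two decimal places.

97.79

Equilibrium: 138 - 6Q = 101 + Q, so Q* = 5.2857 and P* = 106.2857.
Total surplus is the full triangle between the curves from 0 to Q*: (1/2)(5.2857)(138 - 101) = 97.7857.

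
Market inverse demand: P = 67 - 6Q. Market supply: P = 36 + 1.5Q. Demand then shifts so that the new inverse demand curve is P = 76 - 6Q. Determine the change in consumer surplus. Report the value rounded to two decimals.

34.08

Initial equilibrium: Q_0 = 4.1333, P_0 = 42.2; CS_0 = (1/2)(4.1333)(24.8) = 51.2533, PS_0 = (1/2)(4.1333)(6.2) = 12.8133.
New equilibrium: 76 - 6Q = 36 + 1.5Q gives Q_1 = 5.3333, P_1 = 44; CS_1 = 85.3333, PS_1 = 21.3333.
Change in consumer surplus = 85.3333 - 51.2533 = 34.08.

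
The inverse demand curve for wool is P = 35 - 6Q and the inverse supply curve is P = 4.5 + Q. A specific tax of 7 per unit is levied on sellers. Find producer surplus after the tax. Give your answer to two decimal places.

Without the tax, 35 - 6Q = 4.5 + Q so Q* = 4.3571 and P* = 8.8571.
A tax on sellers shifts supply up by 7: 35 - 6Q = 4.5 + Q + 7, so Q_t = 3.3571. Buyers pay P_b = 14.8571; sellers receive P_s = P_b - 7 = 7.8571.
PS = (1/2)(Q_t)(P_s - 4.5) = (1/2)(3.3571)(3.3571) = 5.6352.

5.64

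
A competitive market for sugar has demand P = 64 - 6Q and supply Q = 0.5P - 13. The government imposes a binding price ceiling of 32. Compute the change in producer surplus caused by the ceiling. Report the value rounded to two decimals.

-13.56

Rewriting supply in inverse form: P = 26 + 2Q.
Without the control, 64 - 6Q = 26 + 2Q so Q* = 4.75 and P* = 35.5.
At P = 32, sellers supply (32 - 26)/2 = 3 while buyers want more, so the quantity traded is 3 at price 32.
PS goes from (1/2)(4.75)(9.5) = 22.5625 to 9 (computed as (32 - 26)(3) - (1/2)(2)(3)^2), a change of -13.5625.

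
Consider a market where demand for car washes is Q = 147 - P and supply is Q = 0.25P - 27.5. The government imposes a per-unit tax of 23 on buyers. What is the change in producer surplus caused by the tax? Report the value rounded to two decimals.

-93.84

Rewriting demand in inverse form: P = 147 - Q.
Rewriting supply in inverse form: P = 110 + 4Q.
Pre-tax equilibrium: 147 - Q = 110 + 4Q gives Q* = 7.4, P* = 139.6.
A tax on buyers shifts demand down by 23: (147 - 23) - Q = 110 + 4Q, so Q_t = 2.8. Buyers pay P_b = 144.2; sellers receive P_s = P_b - 23 = 121.2.
PS falls from (1/2)(7.4)(29.6) = 109.52 to (1/2)(2.8)(11.2) = 15.68, a change of -93.84.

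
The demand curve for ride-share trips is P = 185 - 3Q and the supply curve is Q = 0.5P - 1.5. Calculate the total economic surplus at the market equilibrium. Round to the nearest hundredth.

Rewriting supply in inverse form: P = 3 + 2Q.
Set 185 - 3Q = 3 + 2Q, which gives 182 = 5Q, so Q* = 36.4 and P* = 185 - 3(36.4) = 75.8.
Total surplus is the full triangle between the curves from 0 to Q*: (1/2)(36.4)(185 - 3) = 3312.4.

3312.40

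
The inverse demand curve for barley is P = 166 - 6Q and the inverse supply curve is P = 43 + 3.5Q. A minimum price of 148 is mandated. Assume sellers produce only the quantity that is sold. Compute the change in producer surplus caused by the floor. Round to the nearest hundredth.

5.89

Free-market equilibrium: 166 - 6Q = 43 + 3.5Q gives Q* = 12.9474, P* = 88.3158.
At the floor price 148, quantity demanded is (166 - 148)/6 = 3; demand is the short side, so Q = 3 trades at P = 148.
PS goes from (1/2)(12.9474)(45.3158) = 293.3601 to 299.25 (computed as (148 - 43)(3) - (1/2)(3.5)(3)^2), a change of 5.8899.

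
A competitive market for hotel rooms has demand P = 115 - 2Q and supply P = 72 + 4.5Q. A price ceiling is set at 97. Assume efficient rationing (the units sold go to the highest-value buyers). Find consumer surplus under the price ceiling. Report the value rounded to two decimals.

Without the control, 115 - 2Q = 72 + 4.5Q so Q* = 6.6154 and P* = 101.7692.
At P = 97, sellers supply (97 - 72)/4.5 = 5.5556 while buyers want more, so the quantity traded is 5.5556 at price 97.
The demand price at Q = 5.5556 is 103.8889. CS is the trapezoid between demand and 97 over [0, 5.5556]: (1/2)[(115 - 97) + (103.8889 - 97)](5.5556) = 69.1358.

69.14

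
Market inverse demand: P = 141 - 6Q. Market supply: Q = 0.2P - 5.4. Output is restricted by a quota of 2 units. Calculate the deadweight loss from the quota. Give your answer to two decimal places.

Rewriting supply in inverse form: P = 27 + 5Q.
Without the quota, 141 - 6Q = 27 + 5Q gives Q* = 10.3636.
At Q = 2 the demand price is 141 - 6(2) = 129 and the supply price is 27 + 5(2) = 37.
Deadweight loss is the triangle between the curves from 2 to 10.3636: (1/2)(129 - 37)(10.3636 - 2) = 384.7273.

384.73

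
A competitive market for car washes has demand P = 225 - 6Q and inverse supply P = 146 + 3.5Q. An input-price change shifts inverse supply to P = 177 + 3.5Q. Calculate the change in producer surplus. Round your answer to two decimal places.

-76.34

Initial equilibrium: Q_0 = 8.3158, P_0 = 175.1053; CS_0 = (1/2)(8.3158)(49.8947) = 207.4571, PS_0 = (1/2)(8.3158)(29.1053) = 121.0166.
New equilibrium: 225 - 6Q = 177 + 3.5Q gives Q_1 = 5.0526, P_1 = 194.6842; CS_1 = 76.5873, PS_1 = 44.6759.
Change in producer surplus = 44.6759 - 121.0166 = -76.3407.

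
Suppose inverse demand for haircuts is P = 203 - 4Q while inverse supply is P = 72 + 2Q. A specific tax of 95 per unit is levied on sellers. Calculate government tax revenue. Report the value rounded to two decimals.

Pre-tax equilibrium: 203 - 4Q = 72 + 2Q gives Q* = 21.8333, P* = 115.6667.
With the tax, sellers need 95 more per unit: 203 - 4Q = 72 + 2Q + 95, so Q_t = 6. Buyers pay P_b = 179; sellers receive P_s = P_b - 95 = 84.
Tax revenue = t x Q_t = 95 x 6 = 570.

570.00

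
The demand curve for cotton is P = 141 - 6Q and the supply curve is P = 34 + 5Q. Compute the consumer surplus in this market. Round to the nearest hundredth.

Set 141 - 6Q = 34 + 5Q, which gives 107 = 11Q, so Q* = 9.7273 and P* = 141 - 6(9.7273) = 82.6364.
The demand choke price is 141, so CS = (1/2)(Q*)(141 - P*) = (1/2)(9.7273)(58.3636) = 283.8595.

283.86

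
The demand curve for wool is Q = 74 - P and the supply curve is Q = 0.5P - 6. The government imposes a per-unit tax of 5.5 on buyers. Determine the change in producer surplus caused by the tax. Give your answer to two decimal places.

Rewriting demand in inverse form: P = 74 - Q.
Rewriting supply in inverse form: P = 12 + 2Q.
Without the tax, 74 - Q = 12 + 2Q so Q* = 20.6667 and P* = 53.3333.
A tax on buyers shifts demand down by 5.5: (74 - 5.5) - Q = 12 + 2Q, so Q_t = 18.8333. Buyers pay P_b = 55.1667; sellers receive P_s = P_b - 5.5 = 49.6667.
PS falls from (1/2)(20.6667)(41.3333) = 427.1111 to (1/2)(18.8333)(37.6667) = 354.6944, a change of -72.4167.

-72.42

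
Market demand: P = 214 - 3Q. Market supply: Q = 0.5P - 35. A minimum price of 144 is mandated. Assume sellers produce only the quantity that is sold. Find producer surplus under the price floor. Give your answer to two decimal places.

1182.22

Rewriting supply in inverse form: P = 70 + 2Q.
Without the control, 214 - 3Q = 70 + 2Q so Q* = 28.8 and P* = 127.6.
At the floor price 144, quantity demanded is (214 - 144)/3 = 23.3333; demand is the short side, so Q = 23.3333 trades at P = 144.
The supply price at Q = 23.3333 is 116.6667. PS is the trapezoid between 144 and supply over [0, 23.3333]: (1/2)[(144 - 70) + (144 - 116.6667)](23.3333) = 1182.2222.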